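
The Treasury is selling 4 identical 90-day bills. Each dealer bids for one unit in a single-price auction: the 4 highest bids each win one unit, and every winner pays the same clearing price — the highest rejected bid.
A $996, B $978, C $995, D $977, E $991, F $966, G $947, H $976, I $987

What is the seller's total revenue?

Sorting: 996 (A), 995 (C), 991 (E), 987 (I), 978 (B), 977 (D), …
Winners (4 units): A, C, E, I.
Highest unsuccessful bid: $978 → clearing price.
Total revenue = 4 × $978 = $3,912.

Total revenue: $3,912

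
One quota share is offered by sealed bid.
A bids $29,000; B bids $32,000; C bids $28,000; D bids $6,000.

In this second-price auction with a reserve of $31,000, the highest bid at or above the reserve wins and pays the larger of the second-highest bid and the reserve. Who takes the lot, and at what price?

B pays $31,000

Rule: the highest bid at or above the reserve wins and pays the larger of the second-highest bid and the reserve.
Sorting bids: 32,000 (B) > 29,000 (A) > 28,000 (C) > 6,000 (D)
B has the top bid at or above the reserve ($32,000).
max(second-highest $29,000, reserve $31,000) = $31,000.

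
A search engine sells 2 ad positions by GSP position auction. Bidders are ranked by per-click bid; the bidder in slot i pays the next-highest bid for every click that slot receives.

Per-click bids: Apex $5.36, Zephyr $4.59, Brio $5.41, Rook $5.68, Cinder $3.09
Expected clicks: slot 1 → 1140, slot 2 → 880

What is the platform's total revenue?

Total revenue: $10884.20

Sorting advertisers: $5.68 (Rook) > $5.41 (Brio) > $5.36 (Apex) > …
Slot 1: Rook pays $5.41 × 1140 = $6167.40
Slot 2: Brio pays $5.36 × 880 = $4716.80
Total = $10884.20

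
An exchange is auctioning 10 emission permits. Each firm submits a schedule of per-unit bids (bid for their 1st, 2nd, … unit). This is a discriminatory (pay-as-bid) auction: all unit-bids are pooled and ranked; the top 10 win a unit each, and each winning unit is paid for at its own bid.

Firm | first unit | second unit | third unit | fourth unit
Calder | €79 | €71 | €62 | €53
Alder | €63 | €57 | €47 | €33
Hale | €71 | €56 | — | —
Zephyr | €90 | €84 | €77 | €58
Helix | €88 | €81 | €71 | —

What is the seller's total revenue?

Merging the schedules and taking the best 10: 90 (Zephyr-1), 88 (Helix-1), 84 (Zephyr-2), 81 (Helix-2), 79 (Calder-1), 77 (Zephyr-3), 71 (Calder-2), 71 (Hale-1), 71 (Helix-3), 63 (Alder-1)
Next rejected bid: €62 (not a price — pay-as-bid).
Each winning unit pays its own bid.
Revenue = 90 + 88 + 84 + 81 + 79 + 77 + 71 + 71 + 71 + 63 = €775.

Total revenue: €775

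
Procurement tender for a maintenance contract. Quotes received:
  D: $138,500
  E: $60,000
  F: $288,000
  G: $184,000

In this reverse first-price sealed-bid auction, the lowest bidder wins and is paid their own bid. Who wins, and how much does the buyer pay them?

Bids in order: 60,000 (E) < 138,500 (D) < 184,000 (G) < 288,000 (F)
E is lowest → is paid own bid, $60,000.

E is paid $60,000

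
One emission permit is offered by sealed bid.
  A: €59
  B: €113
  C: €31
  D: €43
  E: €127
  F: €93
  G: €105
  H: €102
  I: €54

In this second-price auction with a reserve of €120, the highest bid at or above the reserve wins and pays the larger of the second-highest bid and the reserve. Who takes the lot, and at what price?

Bids ranked: 127 (E) > 113 (B) > 105 (G) > 102 (H) > 93 (F) > 59 (A) > …
Highest eligible bid: E at €127.
max(second-highest €113, reserve €120) = €120.

E pays €120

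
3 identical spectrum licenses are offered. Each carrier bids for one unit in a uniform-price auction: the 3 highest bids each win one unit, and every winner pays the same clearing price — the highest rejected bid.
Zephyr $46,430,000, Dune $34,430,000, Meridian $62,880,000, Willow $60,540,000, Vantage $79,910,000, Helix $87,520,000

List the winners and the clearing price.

Sorting: 87,520,000 (Helix), 79,910,000 (Vantage), 62,880,000 (Meridian), 60,540,000 (Willow), 46,430,000 (Zephyr), …
Top 3: Helix, Vantage, Meridian.
Clearing price = highest rejected bid = $60,540,000.

Helix, Vantage, Meridian; each pays $60,540,000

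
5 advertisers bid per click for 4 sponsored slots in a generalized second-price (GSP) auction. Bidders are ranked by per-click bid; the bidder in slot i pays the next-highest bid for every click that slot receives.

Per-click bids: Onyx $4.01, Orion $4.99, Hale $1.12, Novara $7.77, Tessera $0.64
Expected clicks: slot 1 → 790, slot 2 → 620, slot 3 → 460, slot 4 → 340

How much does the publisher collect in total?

Total revenue: $7161.10

Ranked by bid: $7.77 (Novara) > $4.99 (Orion) > $4.01 (Onyx) > $1.12 (Hale) > $0.64 (Tessera)
Slot 1: Novara pays $4.99 × 790 = $3942.10
Slot 2: Orion pays $4.01 × 620 = $2486.20
Slot 3: Onyx pays $1.12 × 460 = $515.20
Slot 4: Hale pays $0.64 × 340 = $217.60
Total = $7161.10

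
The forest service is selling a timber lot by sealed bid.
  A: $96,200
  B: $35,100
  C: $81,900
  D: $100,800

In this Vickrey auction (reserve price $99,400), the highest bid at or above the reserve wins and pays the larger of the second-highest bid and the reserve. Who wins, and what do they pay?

Sorting bids: 100,800 (D) > 96,200 (A) > 81,900 (C) > 35,100 (B)
Highest eligible bid: D at $100,800.
Second-highest bid $96,200 is below the reserve $99,400, so the reserve binds → payment $99,400.

D pays $99,400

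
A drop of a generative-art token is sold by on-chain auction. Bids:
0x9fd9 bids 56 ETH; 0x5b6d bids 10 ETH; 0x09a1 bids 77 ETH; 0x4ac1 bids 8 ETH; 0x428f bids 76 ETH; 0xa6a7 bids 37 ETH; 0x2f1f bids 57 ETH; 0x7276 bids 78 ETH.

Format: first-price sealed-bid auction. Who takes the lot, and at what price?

0x7276 pays 78 ETH

Bids in order: 78 (0x7276) > 77 (0x09a1) > 76 (0x428f) > 57 (0x2f1f) > 56 (0x9fd9) > 37 (0xa6a7) > …
0x7276 has the highest bid and pays exactly that: 78 ETH.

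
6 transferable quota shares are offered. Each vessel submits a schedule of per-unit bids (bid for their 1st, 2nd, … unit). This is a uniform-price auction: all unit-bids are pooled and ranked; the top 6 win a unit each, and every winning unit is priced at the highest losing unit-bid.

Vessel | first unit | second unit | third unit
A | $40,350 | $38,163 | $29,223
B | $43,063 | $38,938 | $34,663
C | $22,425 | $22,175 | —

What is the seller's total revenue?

Pooled unit-bids ranked (top 6): 43,063 (B-1), 40,350 (A-1), 38,938 (B-2), 38,163 (A-2), 34,663 (B-3), 29,223 (A-3)
Highest rejected unit-bid = $22,425.
Allocation: A 3, B 3. Every unit priced at $22,425.
Revenue = 6 × 22,425 = $134,550.

Total revenue: $134,550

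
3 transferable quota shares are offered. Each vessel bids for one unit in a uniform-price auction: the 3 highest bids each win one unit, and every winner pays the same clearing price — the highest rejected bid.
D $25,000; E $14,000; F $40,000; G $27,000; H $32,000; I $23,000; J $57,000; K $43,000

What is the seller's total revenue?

Total revenue: $96,000

Bids ranked high→low: 57,000 (J), 43,000 (K), 40,000 (F), 32,000 (H), 27,000 (G), …
Winners (3 units): J, K, F.
First losing bid is H's $32,000, which sets the uniform price.
Total revenue = 3 × $32,000 = $96,000.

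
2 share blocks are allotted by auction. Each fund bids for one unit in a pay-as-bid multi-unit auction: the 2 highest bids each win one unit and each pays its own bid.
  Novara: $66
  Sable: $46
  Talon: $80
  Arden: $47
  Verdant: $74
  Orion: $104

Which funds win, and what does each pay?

Sorting: 104 (Orion), 80 (Talon), 74 (Verdant), 66 (Novara), …
Top 2: Orion, Talon.
Each winner pays its own bid: Orion $104, Talon $80.

Orion $104, Talon $80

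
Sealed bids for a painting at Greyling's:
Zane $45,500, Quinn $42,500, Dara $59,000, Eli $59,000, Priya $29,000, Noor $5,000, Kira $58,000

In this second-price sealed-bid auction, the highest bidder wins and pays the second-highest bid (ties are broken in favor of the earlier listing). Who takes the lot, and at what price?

Dara pays $59,000

Bids in order: 59,000 (Dara) > 59,000 (Eli) > 58,000 (Kira) > 45,500 (Zane) > 42,500 (Quinn) > 29,000 (Priya) > …
Tie at $59,000 → Dara wins by tie-break.
Dara wins with the highest bid; price is set by the runner-up at $59,000.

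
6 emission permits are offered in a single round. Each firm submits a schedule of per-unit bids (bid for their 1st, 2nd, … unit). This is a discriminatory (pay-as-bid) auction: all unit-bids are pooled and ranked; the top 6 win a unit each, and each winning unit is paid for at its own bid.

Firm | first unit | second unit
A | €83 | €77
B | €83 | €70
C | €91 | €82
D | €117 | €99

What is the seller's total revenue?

Merging the schedules and taking the best 6: 117 (D-1), 99 (D-2), 91 (C-1), 83 (A-1), 83 (B-1), 82 (C-2)
Next rejected bid: €77 (not a price — pay-as-bid).
Each winning unit pays its own bid.
Revenue = 117 + 99 + 91 + 83 + 83 + 82 = €555.

Total revenue: €555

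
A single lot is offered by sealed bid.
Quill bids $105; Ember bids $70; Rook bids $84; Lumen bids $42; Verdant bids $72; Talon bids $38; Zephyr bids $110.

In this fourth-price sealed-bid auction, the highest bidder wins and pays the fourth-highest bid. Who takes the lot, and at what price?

Zephyr pays $72

Fourth-price sealed-bid auction: the highest bidder wins and pays the fourth-highest bid.
Sorting bids: 110 (Zephyr) > 105 (Quill) > 84 (Rook) > 72 (Verdant) > 70 (Ember) > 42 (Lumen) > …
Zephyr wins; payment is bid #4 in the ranking = $72.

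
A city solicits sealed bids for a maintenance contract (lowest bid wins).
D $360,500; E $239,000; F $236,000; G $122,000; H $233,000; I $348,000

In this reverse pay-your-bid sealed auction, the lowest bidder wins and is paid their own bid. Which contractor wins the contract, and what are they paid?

G is paid $122,000

Bids ranked: 122,000 (G) < 233,000 (H) < 236,000 (F) < 239,000 (E) < 348,000 (I) < 360,500 (D)
G is lowest → is paid own bid, $122,000.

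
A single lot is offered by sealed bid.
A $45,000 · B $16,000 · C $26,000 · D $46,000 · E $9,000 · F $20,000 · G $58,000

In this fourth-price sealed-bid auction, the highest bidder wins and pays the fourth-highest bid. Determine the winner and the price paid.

G pays $26,000

Sorting bids: 58,000 (G) > 46,000 (D) > 45,000 (A) > 26,000 (C) > 20,000 (F) > 16,000 (B) > …
G is highest; pays the fourth-highest bid, $26,000.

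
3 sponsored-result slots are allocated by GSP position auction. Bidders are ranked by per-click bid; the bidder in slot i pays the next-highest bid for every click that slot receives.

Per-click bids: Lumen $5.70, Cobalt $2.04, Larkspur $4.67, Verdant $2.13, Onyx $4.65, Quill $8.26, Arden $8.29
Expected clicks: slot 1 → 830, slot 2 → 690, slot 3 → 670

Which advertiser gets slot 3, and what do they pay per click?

Lumen; $4.67 per click

Ranked by bid: $8.29 (Arden) > $8.26 (Quill) > $5.70 (Lumen) > $4.67 (Larkspur) > …
Slot 3 goes to the third-ranked bidder, Lumen, who pays the next bid down: $4.67/click.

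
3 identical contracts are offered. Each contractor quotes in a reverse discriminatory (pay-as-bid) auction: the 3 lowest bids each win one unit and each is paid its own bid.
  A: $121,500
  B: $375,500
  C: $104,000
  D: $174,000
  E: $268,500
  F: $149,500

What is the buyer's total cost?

Total cost: $375,000

Sorting: 104,000 (C), 121,500 (A), 149,500 (F), 174,000 (D), 268,500 (E), …
Winners (3 units): C, A, F.
Total cost = 104,000 + 121,500 + 149,500 = $375,000.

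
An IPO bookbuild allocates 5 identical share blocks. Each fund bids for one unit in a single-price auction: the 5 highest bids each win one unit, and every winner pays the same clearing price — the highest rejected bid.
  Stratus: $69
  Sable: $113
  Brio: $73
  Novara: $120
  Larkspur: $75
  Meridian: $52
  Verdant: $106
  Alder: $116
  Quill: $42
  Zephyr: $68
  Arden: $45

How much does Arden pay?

Arden pays $0

Ordering the bids: 120 (Novara), 116 (Alder), 113 (Sable), 106 (Verdant), 75 (Larkspur), 73 (Brio), 69 (Stratus), …
The 5 highest are Novara, Alder, Sable, Verdant, Larkspur.
Highest unsuccessful bid: $73 → clearing price.
Arden does not win → pays $0.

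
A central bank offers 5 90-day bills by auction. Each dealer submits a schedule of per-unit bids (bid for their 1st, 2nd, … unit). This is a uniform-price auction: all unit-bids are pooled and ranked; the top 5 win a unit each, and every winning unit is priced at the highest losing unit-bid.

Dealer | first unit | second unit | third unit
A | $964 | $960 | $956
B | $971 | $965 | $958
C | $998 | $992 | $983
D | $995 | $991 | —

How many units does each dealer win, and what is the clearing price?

C 3, D 2; clearing price $971

All unit-bids, highest first — top 5: 998 (C-1), 995 (D-1), 992 (C-2), 991 (D-2), 983 (C-3)
Highest rejected unit-bid = $971.
Allocation: C 3, D 2.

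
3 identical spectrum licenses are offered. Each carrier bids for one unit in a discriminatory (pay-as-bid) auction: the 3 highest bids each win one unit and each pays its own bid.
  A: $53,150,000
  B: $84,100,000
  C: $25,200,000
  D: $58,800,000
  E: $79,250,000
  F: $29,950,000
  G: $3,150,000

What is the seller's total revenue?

Total revenue: $222,150,000

Bids ranked high→low: 84,100,000 (B), 79,250,000 (E), 58,800,000 (D), 53,150,000 (A), 29,950,000 (F), …
Top 3: B, E, D.
Total revenue = 84,100,000 + 79,250,000 + 58,800,000 = $222,150,000.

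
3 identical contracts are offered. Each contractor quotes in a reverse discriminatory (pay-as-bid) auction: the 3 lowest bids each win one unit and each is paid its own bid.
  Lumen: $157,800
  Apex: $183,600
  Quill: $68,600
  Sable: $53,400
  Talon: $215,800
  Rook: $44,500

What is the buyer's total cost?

Total cost: $166,500

Bids ranked low→high: 44,500 (Rook), 53,400 (Sable), 68,600 (Quill), 157,800 (Lumen), 183,600 (Apex), …
Lowest 3: Rook, Sable, Quill.
Total cost = 44,500 + 53,400 + 68,600 = $166,500.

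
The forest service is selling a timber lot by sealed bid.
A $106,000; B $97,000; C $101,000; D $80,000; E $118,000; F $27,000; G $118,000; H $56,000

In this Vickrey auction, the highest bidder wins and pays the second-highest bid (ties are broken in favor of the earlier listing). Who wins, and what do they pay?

E pays $118,000

Rule: the highest bidder wins and pays the second-highest bid.
Bids in order: 118,000 (E) > 118,000 (G) > 106,000 (A) > 101,000 (C) > 97,000 (B) > 80,000 (D) > …
E and G tie at $118,000; tie-break gives it to E.
E wins with the highest bid; price is set by the runner-up at $118,000.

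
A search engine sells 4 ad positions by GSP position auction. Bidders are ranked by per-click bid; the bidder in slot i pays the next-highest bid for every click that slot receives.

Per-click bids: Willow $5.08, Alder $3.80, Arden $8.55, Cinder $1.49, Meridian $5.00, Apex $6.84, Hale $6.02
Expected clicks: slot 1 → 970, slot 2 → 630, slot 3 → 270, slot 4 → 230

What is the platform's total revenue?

Total revenue: $12949.00

Per-click bids in order: $8.55 (Arden) > $6.84 (Apex) > $6.02 (Hale) > $5.08 (Willow) > $5.00 (Meridian) > …
Slot 1: Arden pays $6.84 × 970 = $6634.80
Slot 2: Apex pays $6.02 × 630 = $3792.60
Slot 3: Hale pays $5.08 × 270 = $1371.60
Slot 4: Willow pays $5.00 × 230 = $1150.00
Total = $12949.00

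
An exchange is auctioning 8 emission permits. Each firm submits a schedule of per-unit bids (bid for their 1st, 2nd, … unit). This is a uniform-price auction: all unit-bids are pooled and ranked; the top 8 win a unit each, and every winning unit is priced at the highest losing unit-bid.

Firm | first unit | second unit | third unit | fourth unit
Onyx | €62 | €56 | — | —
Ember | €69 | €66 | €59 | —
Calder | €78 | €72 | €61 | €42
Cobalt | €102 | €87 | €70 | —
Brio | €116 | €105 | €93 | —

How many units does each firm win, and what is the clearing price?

Brio 3, Calder 2, Cobalt 3; clearing price €69

Merging the schedules and taking the best 8: 116 (Brio-1), 105 (Brio-2), 102 (Cobalt-1), 93 (Brio-3), 87 (Cobalt-2), 78 (Calder-1), 72 (Calder-2), 70 (Cobalt-3)
The (k+1)-th unit-bid is €69.
Allocation: Brio 3, Calder 2, Cobalt 3.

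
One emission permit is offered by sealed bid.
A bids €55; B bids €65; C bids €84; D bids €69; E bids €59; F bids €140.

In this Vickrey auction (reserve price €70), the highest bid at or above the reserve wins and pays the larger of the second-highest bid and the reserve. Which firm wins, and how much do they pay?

F pays €84

Rule: the highest bid at or above the reserve wins and pays the larger of the second-highest bid and the reserve.
Sorting bids: 140 (F) > 84 (C) > 69 (D) > 65 (B) > 59 (E) > 55 (A)
Highest eligible bid: F at €140.
max(second-highest €84, reserve €70) = €84; the reserve does not bind.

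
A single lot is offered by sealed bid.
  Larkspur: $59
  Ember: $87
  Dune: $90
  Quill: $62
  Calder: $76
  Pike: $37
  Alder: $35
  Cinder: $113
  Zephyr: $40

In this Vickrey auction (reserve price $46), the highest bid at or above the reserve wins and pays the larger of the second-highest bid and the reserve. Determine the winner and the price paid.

Sorting bids: 113 (Cinder) > 90 (Dune) > 87 (Ember) > 76 (Calder) > 62 (Quill) > 59 (Larkspur) > …
Cinder has the top bid at or above the reserve ($113).
max(second-highest $90, reserve $46) = $90; the reserve does not bind.

Cinder pays $90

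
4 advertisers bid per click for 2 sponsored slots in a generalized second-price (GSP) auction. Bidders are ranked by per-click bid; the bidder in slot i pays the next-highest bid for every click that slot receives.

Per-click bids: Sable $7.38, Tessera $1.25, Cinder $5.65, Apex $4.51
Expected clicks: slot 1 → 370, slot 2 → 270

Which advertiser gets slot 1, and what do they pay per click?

Ranked by bid: $7.38 (Sable) > $5.65 (Cinder) > $4.51 (Apex) > …
Slot 1 goes to the first-ranked bidder, Sable, who pays the next bid down: $5.65/click.

Sable; $5.65 per click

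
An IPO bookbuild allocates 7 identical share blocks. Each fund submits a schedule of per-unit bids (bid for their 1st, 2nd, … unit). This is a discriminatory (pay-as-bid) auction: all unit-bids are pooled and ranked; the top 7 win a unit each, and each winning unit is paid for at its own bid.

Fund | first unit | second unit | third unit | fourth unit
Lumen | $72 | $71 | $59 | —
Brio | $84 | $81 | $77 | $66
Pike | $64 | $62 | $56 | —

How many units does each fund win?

Brio 4, Lumen 2, Pike 1

All unit-bids, highest first — top 7: 84 (Brio-1), 81 (Brio-2), 77 (Brio-3), 72 (Lumen-1), 71 (Lumen-2), 66 (Brio-4), 64 (Pike-1)
Next rejected bid: $62 (not a price — pay-as-bid).
Allocation: Brio 4, Lumen 2, Pike 1.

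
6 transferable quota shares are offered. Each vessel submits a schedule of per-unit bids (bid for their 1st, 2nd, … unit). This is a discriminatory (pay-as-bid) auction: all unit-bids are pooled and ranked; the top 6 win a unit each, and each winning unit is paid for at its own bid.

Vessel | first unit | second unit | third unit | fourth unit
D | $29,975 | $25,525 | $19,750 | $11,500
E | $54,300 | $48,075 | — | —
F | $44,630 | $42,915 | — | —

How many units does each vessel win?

D 2, E 2, F 2

All unit-bids, highest first — top 6: 54,300 (E-1), 48,075 (E-2), 44,630 (F-1), 42,915 (F-2), 29,975 (D-1), 25,525 (D-2)
Next rejected bid: $19,750 (not a price — pay-as-bid).
Allocation: D 2, E 2, F 2.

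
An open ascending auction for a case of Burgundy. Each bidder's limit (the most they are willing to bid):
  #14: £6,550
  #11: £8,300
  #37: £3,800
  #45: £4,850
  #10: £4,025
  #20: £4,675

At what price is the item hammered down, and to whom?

#11 wins at £6,550

Limits in order: 8,300 (#11) > 6,550 (#14) > 4,850 (#45) > 4,675 (#20) > 4,025 (#10) > 3,800 (#37)
Once the price passes £6,550, only #11 is left; the hammer falls at #14's limit of £6,550.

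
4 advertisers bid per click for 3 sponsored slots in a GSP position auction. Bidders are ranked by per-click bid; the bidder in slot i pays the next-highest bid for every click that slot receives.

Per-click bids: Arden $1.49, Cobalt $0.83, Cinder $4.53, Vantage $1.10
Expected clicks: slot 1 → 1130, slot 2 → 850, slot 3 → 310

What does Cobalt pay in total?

Cobalt pays $0.00

Sorting advertisers: $4.53 (Cinder) > $1.49 (Arden) > $1.10 (Vantage) > $0.83 (Cobalt)
Cobalt ranks below slot 3 → no slot, pays nothing.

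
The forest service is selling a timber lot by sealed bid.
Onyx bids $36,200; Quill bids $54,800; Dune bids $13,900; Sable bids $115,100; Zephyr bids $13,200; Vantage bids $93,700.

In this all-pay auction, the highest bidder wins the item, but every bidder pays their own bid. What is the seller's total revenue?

All-pay auction: the highest bidder wins the item, but every bidder pays their own bid.
Bids in order: 115,100 (Sable) > 93,700 (Vantage) > 54,800 (Quill) > 36,200 (Onyx) > 13,900 (Dune) > 13,200 (Zephyr)
Sable wins with the top bid; all bids are sunk regardless.
Every bidder forfeits their bid regardless of winning.
Revenue = 36,200 + 54,800 + 13,900 + 115,100 + 13,200 + 93,700 = $326,900.

Total revenue: $326,900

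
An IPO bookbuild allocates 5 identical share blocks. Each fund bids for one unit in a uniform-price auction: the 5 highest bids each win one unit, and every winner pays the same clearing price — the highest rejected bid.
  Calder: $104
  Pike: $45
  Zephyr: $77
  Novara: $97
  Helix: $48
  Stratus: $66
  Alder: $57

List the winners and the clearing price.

Sorting: 104 (Calder), 97 (Novara), 77 (Zephyr), 66 (Stratus), 57 (Alder), 48 (Helix), 45 (Pike)
Top 5: Calder, Novara, Zephyr, Stratus, Alder.
Highest unsuccessful bid: $48 → clearing price.

Calder, Novara, Zephyr, Stratus, Alder; each pays $48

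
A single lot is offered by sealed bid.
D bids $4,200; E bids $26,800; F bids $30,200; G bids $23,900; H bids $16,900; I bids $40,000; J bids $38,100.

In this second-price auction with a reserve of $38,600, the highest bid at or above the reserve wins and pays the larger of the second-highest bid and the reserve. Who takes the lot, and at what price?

I pays $38,600

Bids ranked: 40,000 (I) > 38,100 (J) > 30,200 (F) > 26,800 (E) > 23,900 (G) > 16,900 (H) > …
I has the top bid at or above the reserve ($40,000).
max(second-highest $38,100, reserve $38,600) = $38,600.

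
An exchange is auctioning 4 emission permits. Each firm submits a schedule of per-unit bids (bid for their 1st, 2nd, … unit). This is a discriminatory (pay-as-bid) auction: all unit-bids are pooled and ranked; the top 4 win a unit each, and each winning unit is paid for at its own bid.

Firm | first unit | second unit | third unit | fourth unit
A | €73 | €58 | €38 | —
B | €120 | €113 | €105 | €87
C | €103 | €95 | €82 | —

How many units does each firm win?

B 3, C 1

Pooled unit-bids ranked (top 4): 120 (B-1), 113 (B-2), 105 (B-3), 103 (C-1)
Next rejected bid: €95 (not a price — pay-as-bid).
Allocation: B 3, C 1.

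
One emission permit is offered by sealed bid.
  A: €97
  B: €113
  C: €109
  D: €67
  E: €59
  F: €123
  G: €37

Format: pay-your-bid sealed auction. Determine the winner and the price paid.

F pays €123

Sorting bids: 123 (F) > 113 (B) > 109 (C) > 97 (A) > 67 (D) > 59 (E) > …
F is highest → pays own bid, €123.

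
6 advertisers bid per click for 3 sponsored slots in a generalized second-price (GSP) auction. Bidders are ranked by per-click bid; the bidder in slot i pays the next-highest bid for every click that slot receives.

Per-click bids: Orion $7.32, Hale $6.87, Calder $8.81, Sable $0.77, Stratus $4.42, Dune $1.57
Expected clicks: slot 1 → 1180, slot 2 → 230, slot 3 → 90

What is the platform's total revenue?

Sorting advertisers: $8.81 (Calder) > $7.32 (Orion) > $6.87 (Hale) > $4.42 (Stratus) > …
Slot 1: Calder pays $7.32 × 1180 = $8637.60
Slot 2: Orion pays $6.87 × 230 = $1580.10
Slot 3: Hale pays $4.42 × 90 = $397.80
Total = $10615.50

Total revenue: $10615.50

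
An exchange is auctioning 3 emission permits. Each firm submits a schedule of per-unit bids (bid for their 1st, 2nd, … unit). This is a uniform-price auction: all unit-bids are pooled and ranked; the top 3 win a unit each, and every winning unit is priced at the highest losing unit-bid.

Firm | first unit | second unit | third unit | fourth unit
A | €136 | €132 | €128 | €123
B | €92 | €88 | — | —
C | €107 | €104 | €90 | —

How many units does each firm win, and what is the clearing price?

Pooled unit-bids ranked (top 3): 136 (A-1), 132 (A-2), 128 (A-3)
The (k+1)-th unit-bid is €123.
Allocation: A 3.

A 3; clearing price €123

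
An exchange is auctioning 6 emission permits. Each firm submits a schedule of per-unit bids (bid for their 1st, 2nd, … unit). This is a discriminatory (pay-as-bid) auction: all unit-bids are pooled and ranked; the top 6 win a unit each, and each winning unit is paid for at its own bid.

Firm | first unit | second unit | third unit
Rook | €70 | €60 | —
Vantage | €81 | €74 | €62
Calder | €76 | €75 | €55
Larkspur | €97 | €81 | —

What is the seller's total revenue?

Pooled unit-bids ranked (top 6): 97 (Larkspur-1), 81 (Vantage-1), 81 (Larkspur-2), 76 (Calder-1), 75 (Calder-2), 74 (Vantage-2)
Next rejected bid: €70 (not a price — pay-as-bid).
Each winning unit pays its own bid.
Revenue = 97 + 81 + 81 + 76 + 75 + 74 = €484.

Total revenue: €484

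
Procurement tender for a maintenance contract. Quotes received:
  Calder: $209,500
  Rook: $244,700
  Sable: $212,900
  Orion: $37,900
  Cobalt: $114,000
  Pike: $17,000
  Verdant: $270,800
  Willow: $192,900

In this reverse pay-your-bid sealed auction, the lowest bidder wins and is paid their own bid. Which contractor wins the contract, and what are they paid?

Rule: the lowest bidder wins and is paid their own bid.
Sorting bids: 17,000 (Pike) < 37,900 (Orion) < 114,000 (Cobalt) < 192,900 (Willow) < 209,500 (Calder) < 212,900 (Sable) < …
First-price: Pike is paid what they bid, $17,000.

Pike is paid $17,000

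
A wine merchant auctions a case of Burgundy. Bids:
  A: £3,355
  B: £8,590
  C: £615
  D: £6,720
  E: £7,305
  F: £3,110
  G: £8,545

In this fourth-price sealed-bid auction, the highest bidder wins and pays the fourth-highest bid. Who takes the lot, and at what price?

B pays £6,720

Fourth-price sealed-bid auction: the highest bidder wins and pays the fourth-highest bid.
Bids ranked: 8,590 (B) > 8,545 (G) > 7,305 (E) > 6,720 (D) > 3,355 (A) > 3,110 (F) > …
B is highest; pays the fourth-highest bid, £6,720.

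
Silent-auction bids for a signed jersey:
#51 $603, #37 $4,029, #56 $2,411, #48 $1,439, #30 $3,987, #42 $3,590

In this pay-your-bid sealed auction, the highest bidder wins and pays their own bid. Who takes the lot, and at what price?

#37 pays $4,029

Bids ranked: 4,029 (#37) > 3,987 (#30) > 3,590 (#42) > 2,411 (#56) > 1,439 (#48) > 603 (#51)
First-price: #37 pays what they bid, $4,029.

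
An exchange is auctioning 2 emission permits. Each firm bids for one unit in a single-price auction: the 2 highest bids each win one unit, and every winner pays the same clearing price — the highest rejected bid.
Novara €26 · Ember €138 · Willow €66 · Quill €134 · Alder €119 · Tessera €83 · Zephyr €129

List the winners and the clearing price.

Sorting: 138 (Ember), 134 (Quill), 129 (Zephyr), 119 (Alder), …
Top 2: Ember, Quill.
Clearing price = highest rejected bid = €129.

Ember, Quill; each pays €129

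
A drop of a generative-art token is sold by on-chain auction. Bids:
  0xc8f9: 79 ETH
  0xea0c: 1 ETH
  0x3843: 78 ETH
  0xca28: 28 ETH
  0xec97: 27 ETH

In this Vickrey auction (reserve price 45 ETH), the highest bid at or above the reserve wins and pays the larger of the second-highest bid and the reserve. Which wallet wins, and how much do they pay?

0xc8f9 pays 78 ETH

Sorting bids: 79 (0xc8f9) > 78 (0x3843) > 28 (0xca28) > 27 (0xec97) > 1 (0xea0c)
Highest eligible bid: 0xc8f9 at 79 ETH.
max(second-highest 78 ETH, reserve 45 ETH) = 78 ETH; the reserve does not bind.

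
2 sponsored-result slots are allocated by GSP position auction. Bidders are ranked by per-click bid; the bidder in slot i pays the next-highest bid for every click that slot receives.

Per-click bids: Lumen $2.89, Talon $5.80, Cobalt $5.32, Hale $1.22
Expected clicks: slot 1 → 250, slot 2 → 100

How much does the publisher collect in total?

Total revenue: $1619.00

Sorting advertisers: $5.80 (Talon) > $5.32 (Cobalt) > $2.89 (Lumen) > …
Slot 1: Talon pays $5.32 × 250 = $1330.00
Slot 2: Cobalt pays $2.89 × 100 = $289.00
Total = $1619.00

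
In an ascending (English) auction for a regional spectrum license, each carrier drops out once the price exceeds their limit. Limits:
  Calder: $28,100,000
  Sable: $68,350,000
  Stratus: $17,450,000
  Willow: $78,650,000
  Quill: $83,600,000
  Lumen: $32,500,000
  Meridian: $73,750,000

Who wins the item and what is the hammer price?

Quill wins at $78,650,000

Open ascending-bid auction: the price rises until one bidder remains; the winner pays the price at which the last rival dropped out.
Limits in order: 83,600,000 (Quill) > 78,650,000 (Willow) > 73,750,000 (Meridian) > 68,350,000 (Sable) > 32,500,000 (Lumen) > 28,100,000 (Calder) > …
Bidding ends when Willow exits at $78,650,000; Quill takes it.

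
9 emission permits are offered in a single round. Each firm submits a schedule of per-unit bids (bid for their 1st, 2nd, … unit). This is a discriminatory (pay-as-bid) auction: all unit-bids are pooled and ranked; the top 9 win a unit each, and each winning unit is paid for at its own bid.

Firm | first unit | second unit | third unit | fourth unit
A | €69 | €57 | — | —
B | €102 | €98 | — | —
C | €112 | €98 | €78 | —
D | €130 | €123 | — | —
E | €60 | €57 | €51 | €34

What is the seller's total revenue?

Total revenue: €870

Pooled unit-bids ranked (top 9): 130 (D-1), 123 (D-2), 112 (C-1), 102 (B-1), 98 (B-2), 98 (C-2), 78 (C-3), 69 (A-1), 60 (E-1)
Next rejected bid: €57 (not a price — pay-as-bid).
Each winning unit pays its own bid.
Revenue = 130 + 123 + 112 + 102 + 98 + 98 + 78 + 69 + 60 = €870.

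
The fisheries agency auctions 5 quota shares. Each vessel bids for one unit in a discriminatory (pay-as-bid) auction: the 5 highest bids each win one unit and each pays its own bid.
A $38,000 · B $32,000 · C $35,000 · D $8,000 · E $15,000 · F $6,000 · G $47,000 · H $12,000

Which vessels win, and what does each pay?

G $47,000, A $38,000, C $35,000, B $32,000, E $15,000

Ordering the bids: 47,000 (G), 38,000 (A), 35,000 (C), 32,000 (B), 15,000 (E), 12,000 (H), 8,000 (D), …
Winners (5 units): G, A, C, B, E.
Each winner pays its own bid: G $47,000, A $38,000, C $35,000, B $32,000, E $15,000.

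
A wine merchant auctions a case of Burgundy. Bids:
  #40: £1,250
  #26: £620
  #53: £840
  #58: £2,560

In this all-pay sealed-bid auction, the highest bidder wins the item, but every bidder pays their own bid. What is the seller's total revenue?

All-pay sealed-bid auction: the highest bidder wins the item, but every bidder pays their own bid.
Bids ranked: 2,560 (#58) > 1,250 (#40) > 840 (#53) > 620 (#26)
#58 wins with the top bid; all bids are sunk regardless.
Every bidder forfeits their bid regardless of winning.
Revenue = 1,250 + 620 + 840 + 2,560 = £5,270.

Total revenue: £5,270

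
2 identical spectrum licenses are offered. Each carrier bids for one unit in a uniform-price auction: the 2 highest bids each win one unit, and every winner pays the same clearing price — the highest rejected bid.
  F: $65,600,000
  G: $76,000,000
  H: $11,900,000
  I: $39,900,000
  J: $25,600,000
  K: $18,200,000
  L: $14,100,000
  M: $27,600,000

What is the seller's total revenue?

Sorting: 76,000,000 (G), 65,600,000 (F), 39,900,000 (I), 27,600,000 (M), …
Winners (2 units): G, F.
Highest unsuccessful bid: $39,900,000 → clearing price.
Total revenue = 2 × $39,900,000 = $79,800,000.

Total revenue: $79,800,000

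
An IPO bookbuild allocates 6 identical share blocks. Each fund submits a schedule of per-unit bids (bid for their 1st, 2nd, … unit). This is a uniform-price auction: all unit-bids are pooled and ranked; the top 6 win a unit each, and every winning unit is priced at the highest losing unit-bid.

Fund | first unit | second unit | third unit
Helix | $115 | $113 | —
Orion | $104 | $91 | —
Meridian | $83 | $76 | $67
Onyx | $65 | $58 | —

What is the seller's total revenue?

Pooled unit-bids ranked (top 6): 115 (Helix-1), 113 (Helix-2), 104 (Orion-1), 91 (Orion-2), 83 (Meridian-1), 76 (Meridian-2)
First bid not allocated: $67.
Allocation: Helix 2, Meridian 2, Orion 2. Every unit priced at $67.
Revenue = 6 × 67 = $402.

Total revenue: $402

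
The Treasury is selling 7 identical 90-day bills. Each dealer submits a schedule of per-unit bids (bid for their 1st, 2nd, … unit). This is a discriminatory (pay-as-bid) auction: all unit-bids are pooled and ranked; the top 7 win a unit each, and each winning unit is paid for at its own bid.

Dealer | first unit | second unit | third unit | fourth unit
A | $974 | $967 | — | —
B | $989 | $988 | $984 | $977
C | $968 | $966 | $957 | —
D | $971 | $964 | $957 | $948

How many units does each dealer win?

Pooled unit-bids ranked (top 7): 989 (B-1), 988 (B-2), 984 (B-3), 977 (B-4), 974 (A-1), 971 (D-1), 968 (C-1)
Next rejected bid: $967 (not a price — pay-as-bid).
Allocation: A 1, B 4, C 1, D 1.

A 1, B 4, C 1, D 1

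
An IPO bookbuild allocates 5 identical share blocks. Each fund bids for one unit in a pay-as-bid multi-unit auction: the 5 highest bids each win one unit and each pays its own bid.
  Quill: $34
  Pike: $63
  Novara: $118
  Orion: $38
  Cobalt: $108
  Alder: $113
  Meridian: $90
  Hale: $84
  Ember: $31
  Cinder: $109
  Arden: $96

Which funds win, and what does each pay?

Sorting: 118 (Novara), 113 (Alder), 109 (Cinder), 108 (Cobalt), 96 (Arden), 90 (Meridian), 84 (Hale), …
The 5 highest are Novara, Alder, Cinder, Cobalt, Arden.
Each winner pays its own bid: Novara $118, Alder $113, Cinder $109, Cobalt $108, Arden $96.

Novara $118, Alder $113, Cinder $109, Cobalt $108, Arden $96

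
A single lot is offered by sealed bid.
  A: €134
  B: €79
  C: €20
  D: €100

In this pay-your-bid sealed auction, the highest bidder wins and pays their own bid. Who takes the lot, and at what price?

Bids in order: 134 (A) > 100 (D) > 79 (B) > 20 (C)
A has the highest bid and pays exactly that: €134.

A pays €134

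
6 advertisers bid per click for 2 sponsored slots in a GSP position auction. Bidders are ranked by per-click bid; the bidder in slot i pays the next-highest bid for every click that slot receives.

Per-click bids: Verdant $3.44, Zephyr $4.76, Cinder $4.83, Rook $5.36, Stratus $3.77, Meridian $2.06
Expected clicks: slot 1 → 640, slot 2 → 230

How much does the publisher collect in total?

Total revenue: $4186.00

Per-click bids in order: $5.36 (Rook) > $4.83 (Cinder) > $4.76 (Zephyr) > …
Slot 1: Rook pays $4.83 × 640 = $3091.20
Slot 2: Cinder pays $4.76 × 230 = $1094.80
Total = $4186.00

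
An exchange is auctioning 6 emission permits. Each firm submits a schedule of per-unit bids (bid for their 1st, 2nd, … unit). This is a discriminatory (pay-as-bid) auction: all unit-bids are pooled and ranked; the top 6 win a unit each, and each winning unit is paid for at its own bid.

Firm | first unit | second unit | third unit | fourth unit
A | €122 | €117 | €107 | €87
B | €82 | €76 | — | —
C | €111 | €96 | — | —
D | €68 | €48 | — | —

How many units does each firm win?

A 4, C 2

Pooled unit-bids ranked (top 6): 122 (A-1), 117 (A-2), 111 (C-1), 107 (A-3), 96 (C-2), 87 (A-4)
Next rejected bid: €82 (not a price — pay-as-bid).
Allocation: A 4, C 2.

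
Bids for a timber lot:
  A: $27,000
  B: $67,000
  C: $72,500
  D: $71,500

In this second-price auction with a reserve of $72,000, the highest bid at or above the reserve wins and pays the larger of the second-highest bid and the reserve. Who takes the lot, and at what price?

Bids ranked: 72,500 (C) > 71,500 (D) > 67,000 (B) > 27,000 (A)
C has the top bid at or above the reserve ($72,500).
Second-highest bid $71,500 is below the reserve $72,000, so the reserve binds → payment $72,000.

C pays $72,000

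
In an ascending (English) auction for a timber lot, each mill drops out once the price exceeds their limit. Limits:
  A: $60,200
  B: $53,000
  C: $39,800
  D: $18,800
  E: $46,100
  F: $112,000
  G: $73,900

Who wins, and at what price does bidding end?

Rule: the price rises until one bidder remains; the winner pays the price at which the last rival dropped out.
Limits in order: 112,000 (F) > 73,900 (G) > 60,200 (A) > 53,000 (B) > 46,100 (E) > 39,800 (C) > …
Once the price passes $73,900, only F is left; the hammer falls at G's limit of $73,900.

F wins at $73,900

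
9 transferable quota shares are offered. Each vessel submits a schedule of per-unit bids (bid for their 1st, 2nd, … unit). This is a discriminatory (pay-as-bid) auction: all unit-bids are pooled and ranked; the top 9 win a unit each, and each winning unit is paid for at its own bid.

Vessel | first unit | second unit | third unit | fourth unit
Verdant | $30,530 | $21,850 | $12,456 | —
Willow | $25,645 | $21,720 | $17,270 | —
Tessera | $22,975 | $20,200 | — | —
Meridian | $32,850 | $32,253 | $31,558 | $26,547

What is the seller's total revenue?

Total revenue: $245,928

Merging the schedules and taking the best 9: 32,850 (Meridian-1), 32,253 (Meridian-2), 31,558 (Meridian-3), 30,530 (Verdant-1), 26,547 (Meridian-4), 25,645 (Willow-1), 22,975 (Tessera-1), 21,850 (Verdant-2), 21,720 (Willow-2)
Next rejected bid: $20,200 (not a price — pay-as-bid).
Each winning unit pays its own bid.
Revenue = 32,850 + 32,253 + 31,558 + 30,530 + 26,547 + 25,645 + 22,975 + 21,850 + 21,720 = $245,928.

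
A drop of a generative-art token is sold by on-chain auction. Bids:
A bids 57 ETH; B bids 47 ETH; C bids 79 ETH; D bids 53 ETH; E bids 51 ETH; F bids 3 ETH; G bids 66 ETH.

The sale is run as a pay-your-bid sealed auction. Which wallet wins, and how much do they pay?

C pays 79 ETH

Sorting bids: 79 (C) > 66 (G) > 57 (A) > 53 (D) > 51 (E) > 47 (B) > …
C is highest → pays own bid, 79 ETH.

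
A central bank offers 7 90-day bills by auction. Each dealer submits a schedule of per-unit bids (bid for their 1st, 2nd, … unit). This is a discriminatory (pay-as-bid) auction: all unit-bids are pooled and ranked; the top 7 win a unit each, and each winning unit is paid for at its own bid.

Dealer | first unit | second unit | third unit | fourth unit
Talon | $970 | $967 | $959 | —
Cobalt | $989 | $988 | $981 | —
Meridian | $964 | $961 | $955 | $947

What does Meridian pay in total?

Meridian pays $1,925

Pooled unit-bids ranked (top 7): 989 (Cobalt-1), 988 (Cobalt-2), 981 (Cobalt-3), 970 (Talon-1), 967 (Talon-2), 964 (Meridian-1), 961 (Meridian-2)
Next rejected bid: $959 (not a price — pay-as-bid).
Meridian's winning unit-bids: 964 + 961 = $1,925.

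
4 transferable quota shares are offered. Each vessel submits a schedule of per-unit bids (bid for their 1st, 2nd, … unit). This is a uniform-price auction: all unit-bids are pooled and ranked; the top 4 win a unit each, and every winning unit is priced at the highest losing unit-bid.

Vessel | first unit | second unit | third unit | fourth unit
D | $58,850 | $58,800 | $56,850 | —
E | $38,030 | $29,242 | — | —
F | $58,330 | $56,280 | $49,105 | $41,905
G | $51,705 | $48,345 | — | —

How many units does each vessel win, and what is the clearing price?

Pooled unit-bids ranked (top 4): 58,850 (D-1), 58,800 (D-2), 58,330 (F-1), 56,850 (D-3)
Highest rejected unit-bid = $56,280.
Allocation: D 3, F 1.

D 3, F 1; clearing price $56,280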